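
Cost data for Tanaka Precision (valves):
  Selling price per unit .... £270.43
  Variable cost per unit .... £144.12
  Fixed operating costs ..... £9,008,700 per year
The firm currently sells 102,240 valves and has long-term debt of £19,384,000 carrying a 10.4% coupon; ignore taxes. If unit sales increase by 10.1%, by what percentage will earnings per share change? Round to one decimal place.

+69.0%

Total contribution margin = 102,240 × £126.31 = £12,913,934.40.
EBIT = £12,913,934.40 − £9,008,700 = £3,905,234.40.
After interest of £2,015,936.00, pre-tax earnings = £1,889,298.40.
DCL = total CM / (EBIT − I) = £12,913,934.40 / £1,889,298.40 = 6.8353.
EPS therefore changes by 6.8353 × (+10.1%) = +69.0%.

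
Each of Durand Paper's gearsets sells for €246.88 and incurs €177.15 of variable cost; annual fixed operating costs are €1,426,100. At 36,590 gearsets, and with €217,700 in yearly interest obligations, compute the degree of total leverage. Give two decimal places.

2.81

Total contribution margin = 36,590 × €69.73 = €2,551,420.70.
EBIT = €2,551,420.70 − €1,426,100 = €1,125,320.70. Interest = €217,700.00.
DOL = €2,551,420.70 ÷ €1,125,320.70 = 2.2673; DFL = €1,125,320.70 ÷ €907,620.70 = 1.2399.
DCL = DOL × DFL = 2.2673 × 1.2399 = 2.8112.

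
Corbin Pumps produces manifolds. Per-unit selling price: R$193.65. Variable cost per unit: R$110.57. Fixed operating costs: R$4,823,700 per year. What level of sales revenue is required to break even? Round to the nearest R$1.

R$11,243,494

CM per unit = R$193.65 − R$110.57 = R$83.08; CM ratio = R$83.08 / R$193.65 = 0.4290.
Break-even sales = FC ÷ CM ratio = R$4,823,700 × R$193.65 / R$83.08 = R$11,243,494.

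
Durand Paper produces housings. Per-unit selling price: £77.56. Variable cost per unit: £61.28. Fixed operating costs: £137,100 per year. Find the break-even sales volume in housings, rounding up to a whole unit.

8,422 housings

Contribution margin per unit = £77.56 − £61.28 = £16.28.
Break-even volume = fixed costs ÷ CM per unit = £137,100 ÷ £16.28 = 8,421.38, so 8,422 housings.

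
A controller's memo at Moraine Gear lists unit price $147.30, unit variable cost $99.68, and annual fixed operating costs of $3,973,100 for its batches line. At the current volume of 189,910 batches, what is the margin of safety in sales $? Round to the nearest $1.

$15,683,999

Unit CM = price − variable cost = $147.30 − $99.68 = $47.62. Break-even units = $3,973,100 ÷ $47.62 = 83,433.43; break-even revenue = 83,433.43 × $147.30 = $12,289,744.44.
Current sales = 189,910 × $147.30 = $27,973,743.00.
Margin of safety = $27,973,743.00 − $12,289,744.44 = $15,683,999.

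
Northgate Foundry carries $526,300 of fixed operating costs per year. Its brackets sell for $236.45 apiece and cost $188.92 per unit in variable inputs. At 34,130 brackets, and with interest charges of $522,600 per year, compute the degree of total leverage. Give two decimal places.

At 34,130 units, contribution = 34,130 × $47.53 = $1,622,198.90.
EBIT = $1,622,198.90 − $526,300 = $1,095,898.90. Interest = $522,600.00.
DOL = $1,622,198.90 ÷ $1,095,898.90 = 1.4802; DFL = $1,095,898.90 ÷ $573,298.90 = 1.9116.
DCL = DOL × DFL = 1.4802 × 1.9116 = 2.8296.

2.83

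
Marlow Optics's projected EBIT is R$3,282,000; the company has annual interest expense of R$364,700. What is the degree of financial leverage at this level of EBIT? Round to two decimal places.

Annual interest charges come to R$364,700.00.
DFL = EBIT ÷ (EBIT − I) = R$3,282,000 ÷ (R$3,282,000 − R$364,700.00) = R$3,282,000 ÷ R$2,917,300.00 = 1.1250.

1.13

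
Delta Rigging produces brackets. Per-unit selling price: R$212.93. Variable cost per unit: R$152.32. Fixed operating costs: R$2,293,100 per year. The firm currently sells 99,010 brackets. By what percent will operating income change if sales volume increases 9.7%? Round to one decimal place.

At 99,010 units, contribution = 99,010 × R$60.61 = R$6,000,996.10.
Subtracting fixed costs: EBIT = R$6,000,996.10 − R$2,293,100 = R$3,707,896.10.
DOL = contribution ÷ EBIT = R$6,000,996.10 ÷ R$3,707,896.10 = 1.6184.
So EBIT moves 1.6184 × (+9.7%) = +15.7%.

+15.7%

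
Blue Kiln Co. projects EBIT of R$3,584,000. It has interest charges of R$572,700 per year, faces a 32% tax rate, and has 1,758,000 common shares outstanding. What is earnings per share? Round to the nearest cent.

R$1.16

Pre-tax income = R$3,584,000 − R$572,700.00 = R$3,011,300.00.
Net income = R$3,011,300.00 × (1 − 0.32) = R$2,047,684.00.
EPS = R$2,047,684.00 ÷ 1,758,000 = R$1.16.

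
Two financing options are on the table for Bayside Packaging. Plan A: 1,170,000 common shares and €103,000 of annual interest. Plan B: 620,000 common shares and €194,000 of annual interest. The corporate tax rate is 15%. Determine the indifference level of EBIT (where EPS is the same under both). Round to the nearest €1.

€296,582

At indifference, (EBIT − 103,000)(1 − t)/1,170,000 = (EBIT − 194,000)(1 − t)/620,000.
Cancelling (1 − t) and cross-multiplying: 620,000·(EBIT − 103,000) = 1,170,000·(EBIT − 194,000).
Solving, EBIT = (194,000·1,170,000 − 103,000·620,000) / (1,170,000 − 620,000) = 163,120,000,000 / 550,000 = 296,581.82.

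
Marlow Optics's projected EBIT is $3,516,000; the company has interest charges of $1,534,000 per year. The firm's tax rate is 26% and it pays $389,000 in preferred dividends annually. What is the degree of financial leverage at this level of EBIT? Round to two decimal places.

2.41

Annual interest charges come to $1,534,000.00.
Preferred dividends grossed up pre-tax: $389,000 / (1 − 0.26) = $525,675.68.
DFL = EBIT ÷ [EBIT − I − D_p/(1−t)] = $3,516,000 ÷ [$3,516,000 − $1,534,000.00 − $525,675.68] = $3,516,000 ÷ $1,456,324.32 = 2.4143.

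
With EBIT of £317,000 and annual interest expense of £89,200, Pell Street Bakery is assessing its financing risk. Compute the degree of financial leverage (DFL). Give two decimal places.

1.39

Annual interest charges come to £89,200.00.
Degree of financial leverage = EBIT / (EBIT − interest) = £317,000 / £227,800.00 = 1.3916.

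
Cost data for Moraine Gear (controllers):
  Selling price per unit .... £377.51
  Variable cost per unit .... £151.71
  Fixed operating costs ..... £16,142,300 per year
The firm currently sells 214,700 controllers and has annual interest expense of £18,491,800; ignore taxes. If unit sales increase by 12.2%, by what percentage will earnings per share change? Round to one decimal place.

At 214,700 units, contribution = 214,700 × £225.80 = £48,479,260.00.
EBIT = £48,479,260.00 − £16,142,300 = £32,336,960.00.
After interest of £18,491,800.00, pre-tax earnings = £13,845,160.00.
DCL = total CM / (EBIT − I) = £48,479,260.00 / £13,845,160.00 = 3.5015.
%ΔEPS = DCL × %ΔSales = 3.5015 × +12.2% = +42.7%.

+42.7%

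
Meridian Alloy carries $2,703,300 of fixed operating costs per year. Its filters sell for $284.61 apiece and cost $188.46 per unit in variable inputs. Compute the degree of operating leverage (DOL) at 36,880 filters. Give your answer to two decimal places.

4.21

At 36,880 units, contribution = 36,880 × $96.15 = $3,546,012.00.
Subtracting fixed costs: EBIT = $3,546,012.00 − $2,703,300 = $842,712.00.
So DOL = total CM / EBIT = $3,546,012.00 / $842,712.00 = 4.2079.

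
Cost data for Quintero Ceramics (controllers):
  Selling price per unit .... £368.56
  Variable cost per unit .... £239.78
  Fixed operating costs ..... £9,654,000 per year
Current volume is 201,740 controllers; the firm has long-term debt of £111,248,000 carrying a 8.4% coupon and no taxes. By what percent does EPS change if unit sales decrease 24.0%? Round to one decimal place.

-89.3%

At 201,740 units, contribution = 201,740 × £128.78 = £25,980,077.20.
Operating income = contribution − fixed costs = £25,980,077.20 − £9,654,000 = £16,326,077.20.
After interest of £9,344,832.00, pre-tax earnings = £6,981,245.20.
DCL = total CM / (EBIT − I) = £25,980,077.20 / £6,981,245.20 = 3.7214.
%ΔEPS = DCL × %ΔSales = 3.7214 × -24.0% = -89.3%.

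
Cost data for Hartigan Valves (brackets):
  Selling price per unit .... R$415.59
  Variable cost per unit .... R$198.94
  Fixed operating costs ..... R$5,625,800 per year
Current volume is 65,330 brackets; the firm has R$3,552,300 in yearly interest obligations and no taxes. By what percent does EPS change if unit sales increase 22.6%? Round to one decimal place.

+64.3%

Total contribution margin = 65,330 × R$216.65 = R$14,153,744.50.
EBIT = R$14,153,744.50 − R$5,625,800 = R$8,527,944.50.
After interest of R$3,552,300.00, pre-tax earnings = R$4,975,644.50.
Degree of combined leverage = contribution ÷ (EBIT − I) = R$14,153,744.50 ÷ R$4,975,644.50 = 2.8446.
EPS therefore changes by 2.8446 × (+22.6%) = +64.3%.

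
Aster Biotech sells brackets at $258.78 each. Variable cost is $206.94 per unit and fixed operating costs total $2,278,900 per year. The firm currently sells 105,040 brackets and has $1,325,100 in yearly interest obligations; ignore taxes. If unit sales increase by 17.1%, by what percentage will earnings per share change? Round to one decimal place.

+50.6%

Contribution at this volume is 105,040 × $51.84 = $5,445,273.60.
EBIT = $5,445,273.60 − $2,278,900 = $3,166,373.60.
Interest = $1,325,100.00, so EBIT − I = $1,841,273.60.
DCL = total CM / (EBIT − I) = $5,445,273.60 / $1,841,273.60 = 2.9573.
EPS therefore changes by 2.9573 × (+17.1%) = +50.6%.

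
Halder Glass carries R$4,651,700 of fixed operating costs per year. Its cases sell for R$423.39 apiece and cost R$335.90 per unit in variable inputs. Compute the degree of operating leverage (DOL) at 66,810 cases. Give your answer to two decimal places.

4.90

Contribution at this volume is 66,810 × R$87.49 = R$5,845,206.90.
Operating income = contribution − fixed costs = R$5,845,206.90 − R$4,651,700 = R$1,193,506.90.
Degree of operating leverage = R$5,845,206.90 / R$1,193,506.90 = 4.8975.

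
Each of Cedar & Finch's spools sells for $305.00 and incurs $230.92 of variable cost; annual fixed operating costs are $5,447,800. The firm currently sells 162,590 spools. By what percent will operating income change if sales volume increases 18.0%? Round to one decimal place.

At 162,590 units, contribution = 162,590 × $74.08 = $12,044,667.20.
Operating income = contribution − fixed costs = $12,044,667.20 − $5,447,800 = $6,596,867.20.
So DOL = total CM / EBIT = $12,044,667.20 / $6,596,867.20 = 1.8258.
So EBIT moves 1.8258 × (+18.0%) = +32.9%.

+32.9%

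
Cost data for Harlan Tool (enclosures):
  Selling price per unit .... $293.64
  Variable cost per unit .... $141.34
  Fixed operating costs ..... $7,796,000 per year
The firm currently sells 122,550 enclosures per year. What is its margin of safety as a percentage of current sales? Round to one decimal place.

Contribution margin per unit = $293.64 − $141.34 = $152.30. Break-even units = $7,796,000 ÷ $152.30 = 51,188.44; break-even revenue = 51,188.44 × $293.64 = $15,030,974.66.
Current sales = 122,550 × $293.64 = $35,985,582.00.
Margin of safety = ($35,985,582.00 − $15,030,974.66) ÷ $35,985,582.00 = 58.2%.

58.2%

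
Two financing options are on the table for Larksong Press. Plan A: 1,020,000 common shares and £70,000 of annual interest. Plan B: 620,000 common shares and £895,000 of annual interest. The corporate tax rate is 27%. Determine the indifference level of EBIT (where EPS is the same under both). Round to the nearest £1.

£2,173,750

At indifference, (EBIT − 70,000)(1 − t)/1,020,000 = (EBIT − 895,000)(1 − t)/620,000.
Cancelling (1 − t) and cross-multiplying: 620,000·(EBIT − 70,000) = 1,020,000·(EBIT − 895,000).
Solving, EBIT = (895,000·1,020,000 − 70,000·620,000) / (1,020,000 − 620,000) = 869,500,000,000 / 400,000 = 2,173,750.00.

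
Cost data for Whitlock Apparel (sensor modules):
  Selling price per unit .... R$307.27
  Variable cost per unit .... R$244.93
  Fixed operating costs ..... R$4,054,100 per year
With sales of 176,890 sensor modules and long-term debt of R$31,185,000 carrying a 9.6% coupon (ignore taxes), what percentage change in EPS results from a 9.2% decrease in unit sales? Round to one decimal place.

Total contribution margin = 176,890 × R$62.34 = R$11,027,322.60.
Subtracting fixed costs: EBIT = R$11,027,322.60 − R$4,054,100 = R$6,973,222.60.
Interest = R$2,993,760.00, so EBIT − I = R$3,979,462.60.
DCL = total CM / (EBIT − I) = R$11,027,322.60 / R$3,979,462.60 = 2.7711.
EPS therefore changes by 2.7711 × (-9.2%) = -25.5%.

-25.5%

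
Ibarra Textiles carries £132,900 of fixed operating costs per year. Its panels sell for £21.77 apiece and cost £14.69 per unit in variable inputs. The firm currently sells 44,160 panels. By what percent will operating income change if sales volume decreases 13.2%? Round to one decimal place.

-23.0%

Total contribution margin = 44,160 × £7.08 = £312,652.80.
Operating income = contribution − fixed costs = £312,652.80 − £132,900 = £179,752.80.
Degree of operating leverage = £312,652.80 / £179,752.80 = 1.7393.
So EBIT moves 1.7393 × (-13.2%) = -23.0%.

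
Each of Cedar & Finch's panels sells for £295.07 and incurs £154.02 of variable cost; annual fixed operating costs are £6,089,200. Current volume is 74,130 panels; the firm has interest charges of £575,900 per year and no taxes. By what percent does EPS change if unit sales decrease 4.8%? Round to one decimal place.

At 74,130 units, contribution = 74,130 × £141.05 = £10,456,036.50.
Subtracting fixed costs: EBIT = £10,456,036.50 − £6,089,200 = £4,366,836.50.
Interest = £575,900.00, so EBIT − I = £3,790,936.50.
DCL = total CM / (EBIT − I) = £10,456,036.50 / £3,790,936.50 = 2.7582.
EPS therefore changes by 2.7582 × (-4.8%) = -13.2%.

-13.2%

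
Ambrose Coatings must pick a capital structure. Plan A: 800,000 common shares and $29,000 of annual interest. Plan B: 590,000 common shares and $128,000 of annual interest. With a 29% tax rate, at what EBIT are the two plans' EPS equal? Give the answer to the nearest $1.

$406,143

Set EPS_A = EPS_B: (EBIT − $29,000)(1 − 0.29) ÷ 800,000 = (EBIT − $128,000)(1 − 0.29) ÷ 590,000.
Cancelling (1 − t) and cross-multiplying: 590,000·(EBIT − 29,000) = 800,000·(EBIT − 128,000).
EBIT × (800,000 − 590,000) = 128,000 × 800,000 − 29,000 × 590,000 = 85,290,000,000, so EBIT = 85,290,000,000 ÷ 210,000 = 406,142.86.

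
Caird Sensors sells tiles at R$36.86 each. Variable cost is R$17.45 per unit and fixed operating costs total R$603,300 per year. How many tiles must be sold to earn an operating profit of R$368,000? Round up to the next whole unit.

Each unit contributes R$36.86 − R$17.45 = R$19.41.
Need Q such that Q × R$19.41 − R$603,300 = R$368,000, i.e. Q = R$971,300 / R$19.41 = 50,041.22 → 50,042.

50,042 tiles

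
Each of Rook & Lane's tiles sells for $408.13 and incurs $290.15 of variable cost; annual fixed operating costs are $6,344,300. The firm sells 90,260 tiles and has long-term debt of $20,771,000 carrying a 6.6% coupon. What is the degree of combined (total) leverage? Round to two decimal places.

3.63

At 90,260 units, contribution = 90,260 × $117.98 = $10,648,874.80.
Operating income = contribution − fixed costs = $10,648,874.80 − $6,344,300 = $4,304,574.80. Interest = $1,370,886.00.
DOL = $10,648,874.80 ÷ $4,304,574.80 = 2.4739; DFL = $4,304,574.80 ÷ $2,933,688.80 = 1.4673.
Combined leverage = 2.4739 × 1.4673 = 3.6300.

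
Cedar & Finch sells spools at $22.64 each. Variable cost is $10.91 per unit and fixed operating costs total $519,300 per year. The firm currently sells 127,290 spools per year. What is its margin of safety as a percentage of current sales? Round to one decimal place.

Each unit contributes $22.64 − $10.91 = $11.73. Break-even units = $519,300 ÷ $11.73 = 44,271.10; break-even revenue = 44,271.10 × $22.64 = $1,002,297.70.
Current sales = 127,290 × $22.64 = $2,881,845.60.
Margin of safety = ($2,881,845.60 − $1,002,297.70) ÷ $2,881,845.60 = 65.2%.

65.2%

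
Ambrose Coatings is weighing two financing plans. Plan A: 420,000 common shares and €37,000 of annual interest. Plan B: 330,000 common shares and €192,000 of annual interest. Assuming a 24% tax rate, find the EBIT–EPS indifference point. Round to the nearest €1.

At indifference, (EBIT − 37,000)(1 − t)/420,000 = (EBIT − 192,000)(1 − t)/330,000.
The (1 − t) factor cancels: (EBIT − 37,000) × 330,000 = (EBIT − 192,000) × 420,000.
EBIT × (420,000 − 330,000) = 192,000 × 420,000 − 37,000 × 330,000 = 68,430,000,000, so EBIT = 68,430,000,000 ÷ 90,000 = 760,333.33.

€760,333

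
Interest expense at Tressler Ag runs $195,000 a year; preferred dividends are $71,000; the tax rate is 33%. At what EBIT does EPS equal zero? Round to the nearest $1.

$300,970

Grossing the preferred dividend up to pre-tax terms: $71,000 / (1 − 0.33) = $105,970.15.
Financial break-even EBIT = interest + D_p ÷ (1 − t) = $195,000 + $105,970.15 = $300,970.15.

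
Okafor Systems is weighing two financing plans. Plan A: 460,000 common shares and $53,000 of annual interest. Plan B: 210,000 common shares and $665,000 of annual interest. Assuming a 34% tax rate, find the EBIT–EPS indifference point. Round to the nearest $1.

$1,179,080

At indifference, (EBIT − 53,000)(1 − t)/460,000 = (EBIT − 665,000)(1 − t)/210,000.
Cancelling (1 − t) and cross-multiplying: 210,000·(EBIT − 53,000) = 460,000·(EBIT − 665,000).
EBIT × (460,000 − 210,000) = 665,000 × 460,000 − 53,000 × 210,000 = 294,770,000,000, so EBIT = 294,770,000,000 ÷ 250,000 = 1,179,080.00.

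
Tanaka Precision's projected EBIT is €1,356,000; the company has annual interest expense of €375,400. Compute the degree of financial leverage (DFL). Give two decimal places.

Interest = €375,400.00.
Degree of financial leverage = EBIT / (EBIT − interest) = €1,356,000 / €980,600.00 = 1.3828.

1.38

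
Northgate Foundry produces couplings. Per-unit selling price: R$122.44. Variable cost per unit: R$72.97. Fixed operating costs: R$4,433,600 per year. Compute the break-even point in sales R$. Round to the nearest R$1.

R$10,973,317

CM per unit = R$122.44 − R$72.97 = R$49.47; CM ratio = R$49.47 / R$122.44 = 0.4040.
Break-even revenue = fixed costs × price ÷ CM = R$4,433,600 × R$122.44 ÷ R$49.47 = R$10,973,317.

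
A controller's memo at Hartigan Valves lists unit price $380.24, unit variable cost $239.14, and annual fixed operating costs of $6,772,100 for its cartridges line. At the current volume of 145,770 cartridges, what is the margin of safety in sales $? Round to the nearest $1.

Each unit contributes $380.24 − $239.14 = $141.10. Break-even units = $6,772,100 ÷ $141.10 = 47,995.04; break-even revenue = 47,995.04 × $380.24 = $18,249,633.62.
Current sales = 145,770 × $380.24 = $55,427,584.80.
Margin of safety = $55,427,584.80 − $18,249,633.62 = $37,177,951.

$37,177,951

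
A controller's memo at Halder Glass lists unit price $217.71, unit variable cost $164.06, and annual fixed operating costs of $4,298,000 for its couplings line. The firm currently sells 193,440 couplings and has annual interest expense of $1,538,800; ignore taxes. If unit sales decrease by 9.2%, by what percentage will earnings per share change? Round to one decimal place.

At 193,440 units, contribution = 193,440 × $53.65 = $10,378,056.00.
EBIT = $10,378,056.00 − $4,298,000 = $6,080,056.00.
Interest = $1,538,800.00, so EBIT − I = $4,541,256.00.
DCL = total CM / (EBIT − I) = $10,378,056.00 / $4,541,256.00 = 2.2853.
%ΔEPS = DCL × %ΔSales = 2.2853 × -9.2% = -21.0%.

-21.0%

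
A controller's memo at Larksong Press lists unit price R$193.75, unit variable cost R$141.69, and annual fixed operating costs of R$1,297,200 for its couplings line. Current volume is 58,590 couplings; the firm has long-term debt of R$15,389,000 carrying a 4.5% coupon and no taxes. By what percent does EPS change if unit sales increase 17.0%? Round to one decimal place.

At 58,590 units, contribution = 58,590 × R$52.06 = R$3,050,195.40.
EBIT = R$3,050,195.40 − R$1,297,200 = R$1,752,995.40.
After interest of R$692,505.00, pre-tax earnings = R$1,060,490.40.
DCL = total CM / (EBIT − I) = R$3,050,195.40 / R$1,060,490.40 = 2.8762.
EPS therefore changes by 2.8762 × (+17.0%) = +48.9%.

+48.9%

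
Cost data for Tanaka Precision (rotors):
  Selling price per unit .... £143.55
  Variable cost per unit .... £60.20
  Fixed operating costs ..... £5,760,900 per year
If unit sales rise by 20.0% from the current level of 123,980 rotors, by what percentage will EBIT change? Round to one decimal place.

Contribution at this volume is 123,980 × £83.35 = £10,333,733.00.
Operating income = contribution − fixed costs = £10,333,733.00 − £5,760,900 = £4,572,833.00.
So DOL = total CM / EBIT = £10,333,733.00 / £4,572,833.00 = 2.2598.
So EBIT moves 2.2598 × (+20.0%) = +45.2%.

+45.2%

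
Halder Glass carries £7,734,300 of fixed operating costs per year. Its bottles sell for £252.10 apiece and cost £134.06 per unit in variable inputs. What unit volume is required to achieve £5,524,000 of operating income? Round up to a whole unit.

112,321 bottles

Contribution margin per unit = £252.10 − £134.06 = £118.04.
Units = (FC + target) / CM = (£7,734,300 + £5,524,000) / £118.04 = 112,320.40, so 112,321 bottles.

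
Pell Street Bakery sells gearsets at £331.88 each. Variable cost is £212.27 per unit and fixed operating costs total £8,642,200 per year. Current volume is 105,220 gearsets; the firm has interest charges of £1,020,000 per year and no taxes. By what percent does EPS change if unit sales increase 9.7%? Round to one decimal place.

+41.8%

Total contribution margin = 105,220 × £119.61 = £12,585,364.20.
Operating income = contribution − fixed costs = £12,585,364.20 − £8,642,200 = £3,943,164.20.
Interest = £1,020,000.00, so EBIT − I = £2,923,164.20.
DCL = total CM / (EBIT − I) = £12,585,364.20 / £2,923,164.20 = 4.3054.
%ΔEPS = DCL × %ΔSales = 4.3054 × +9.7% = +41.8%.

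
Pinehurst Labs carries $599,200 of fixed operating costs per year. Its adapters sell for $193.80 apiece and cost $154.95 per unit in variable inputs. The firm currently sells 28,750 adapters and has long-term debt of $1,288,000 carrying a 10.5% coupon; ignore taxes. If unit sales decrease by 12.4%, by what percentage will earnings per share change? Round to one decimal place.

-36.2%

Total contribution margin = 28,750 × $38.85 = $1,116,937.50.
EBIT = $1,116,937.50 − $599,200 = $517,737.50.
Interest = $135,240.00, so EBIT − I = $382,497.50.
Degree of combined leverage = contribution ÷ (EBIT − I) = $1,116,937.50 ÷ $382,497.50 = 2.9201.
%ΔEPS = DCL × %ΔSales = 2.9201 × -12.4% = -36.2%.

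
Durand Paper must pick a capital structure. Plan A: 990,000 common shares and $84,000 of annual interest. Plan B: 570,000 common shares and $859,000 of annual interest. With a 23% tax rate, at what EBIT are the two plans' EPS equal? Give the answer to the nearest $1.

At indifference, (EBIT − 84,000)(1 − t)/990,000 = (EBIT − 859,000)(1 − t)/570,000.
Cancelling (1 − t) and cross-multiplying: 570,000·(EBIT − 84,000) = 990,000·(EBIT − 859,000).
Solving, EBIT = (859,000·990,000 − 84,000·570,000) / (990,000 − 570,000) = 802,530,000,000 / 420,000 = 1,910,785.71.

$1,910,786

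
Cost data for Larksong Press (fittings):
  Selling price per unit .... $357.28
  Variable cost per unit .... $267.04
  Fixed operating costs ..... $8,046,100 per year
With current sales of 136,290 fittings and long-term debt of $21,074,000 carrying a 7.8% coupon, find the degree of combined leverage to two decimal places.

Total contribution margin = 136,290 × $90.24 = $12,298,809.60.
Subtracting fixed costs: EBIT = $12,298,809.60 − $8,046,100 = $4,252,709.60. Interest = $1,643,772.00.
DOL = $12,298,809.60 ÷ $4,252,709.60 = 2.8920; DFL = $4,252,709.60 ÷ $2,608,937.60 = 1.6301.
DCL = DOL × DFL = 2.8920 × 1.6301 = 4.7142.

4.71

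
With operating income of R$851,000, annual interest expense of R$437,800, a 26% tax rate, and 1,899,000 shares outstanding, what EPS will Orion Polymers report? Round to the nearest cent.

Pre-tax income = R$851,000 − R$437,800.00 = R$413,200.00.
Net income = R$413,200.00 × (1 − 0.26) = R$305,768.00.
EPS = R$305,768.00 ÷ 1,899,000 = R$0.16.

R$0.16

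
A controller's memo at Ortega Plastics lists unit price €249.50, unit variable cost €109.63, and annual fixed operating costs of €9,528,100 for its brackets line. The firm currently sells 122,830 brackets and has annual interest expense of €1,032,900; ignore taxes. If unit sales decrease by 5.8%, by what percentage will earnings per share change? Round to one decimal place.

At 122,830 units, contribution = 122,830 × €139.87 = €17,180,232.10.
Subtracting fixed costs: EBIT = €17,180,232.10 − €9,528,100 = €7,652,132.10.
Interest = €1,032,900.00, so EBIT − I = €6,619,232.10.
DCL = total CM / (EBIT − I) = €17,180,232.10 / €6,619,232.10 = 2.5955.
%ΔEPS = DCL × %ΔSales = 2.5955 × -5.8% = -15.1%.

-15.1%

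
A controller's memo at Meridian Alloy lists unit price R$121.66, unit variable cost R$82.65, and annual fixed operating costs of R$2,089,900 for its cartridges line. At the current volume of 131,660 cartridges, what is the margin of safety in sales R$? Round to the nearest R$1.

Each unit contributes R$121.66 − R$82.65 = R$39.01. Break-even units = R$2,089,900 ÷ R$39.01 = 53,573.44; break-even revenue = 53,573.44 × R$121.66 = R$6,517,745.04.
Current sales = 131,660 × R$121.66 = R$16,017,755.60.
Margin of safety = R$16,017,755.60 − R$6,517,745.04 = R$9,500,011.

R$9,500,011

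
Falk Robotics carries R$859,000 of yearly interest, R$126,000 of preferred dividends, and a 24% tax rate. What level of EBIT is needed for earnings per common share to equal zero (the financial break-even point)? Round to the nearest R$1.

R$1,024,789

Preferred dividends are paid after tax, so their pre-tax equivalent is R$126,000 ÷ (1 − 0.24) = R$165,789.47.
EPS = 0 when EBIT covers interest plus the pre-tax preferred burden: R$859,000 + R$165,789.47 = R$1,024,789.47.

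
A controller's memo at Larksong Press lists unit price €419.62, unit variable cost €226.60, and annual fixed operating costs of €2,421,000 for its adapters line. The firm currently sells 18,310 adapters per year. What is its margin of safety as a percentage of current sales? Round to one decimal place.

31.5%

Unit CM = price − variable cost = €419.62 − €226.60 = €193.02. Break-even units = €2,421,000 ÷ €193.02 = 12,542.74; break-even revenue = 12,542.74 × €419.62 = €5,263,185.27.
Actual sales revenue = 18,310 × €419.62 = €7,683,242.20.
Margin of safety = (€7,683,242.20 − €5,263,185.27) ÷ €7,683,242.20 = 31.5%.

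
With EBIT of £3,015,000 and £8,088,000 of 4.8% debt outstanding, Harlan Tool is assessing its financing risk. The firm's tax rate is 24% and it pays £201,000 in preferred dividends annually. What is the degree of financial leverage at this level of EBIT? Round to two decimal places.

Interest = £388,224.00.
Pre-tax preferred-dividend burden = £201,000 ÷ (1 − 0.24) = £264,473.68.
DFL = EBIT ÷ [EBIT − I − D_p/(1−t)] = £3,015,000 ÷ [£3,015,000 − £388,224.00 − £264,473.68] = £3,015,000 ÷ £2,362,302.32 = 1.2763.

1.28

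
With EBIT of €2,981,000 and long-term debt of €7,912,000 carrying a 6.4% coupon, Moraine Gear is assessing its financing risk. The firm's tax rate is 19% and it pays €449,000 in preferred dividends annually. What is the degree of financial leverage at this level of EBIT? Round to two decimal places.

Annual interest charges come to €506,368.00.
Preferred dividends grossed up pre-tax: €449,000 / (1 − 0.19) = €554,320.99.
DFL = EBIT ÷ [EBIT − I − D_p/(1−t)] = €2,981,000 ÷ [€2,981,000 − €506,368.00 − €554,320.99] = €2,981,000 ÷ €1,920,311.01 = 1.5524.

1.55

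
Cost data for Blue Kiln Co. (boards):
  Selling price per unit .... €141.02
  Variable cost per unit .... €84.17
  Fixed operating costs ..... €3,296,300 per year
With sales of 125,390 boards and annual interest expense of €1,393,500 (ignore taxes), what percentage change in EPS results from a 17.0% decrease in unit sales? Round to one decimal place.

-49.7%

Contribution at this volume is 125,390 × €56.85 = €7,128,421.50.
Operating income = contribution − fixed costs = €7,128,421.50 − €3,296,300 = €3,832,121.50.
Interest = €1,393,500.00, so EBIT − I = €2,438,621.50.
Degree of combined leverage = contribution ÷ (EBIT − I) = €7,128,421.50 ÷ €2,438,621.50 = 2.9231.
EPS therefore changes by 2.9231 × (-17.0%) = -49.7%.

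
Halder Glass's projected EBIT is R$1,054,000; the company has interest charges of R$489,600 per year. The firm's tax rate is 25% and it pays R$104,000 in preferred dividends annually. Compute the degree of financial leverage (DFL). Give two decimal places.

2.48

Interest = R$489,600.00.
Pre-tax preferred-dividend burden = R$104,000 ÷ (1 − 0.25) = R$138,666.67.
DFL = EBIT ÷ [EBIT − I − D_p/(1−t)] = R$1,054,000 ÷ [R$1,054,000 − R$489,600.00 − R$138,666.67] = R$1,054,000 ÷ R$425,733.33 = 2.4757.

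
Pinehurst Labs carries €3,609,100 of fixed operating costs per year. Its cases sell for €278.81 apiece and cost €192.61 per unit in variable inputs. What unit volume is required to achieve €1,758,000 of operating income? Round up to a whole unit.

Unit CM = price − variable cost = €278.81 − €192.61 = €86.20.
Required volume = (fixed costs + target profit) ÷ CM = (€3,609,100 + €1,758,000) ÷ €86.20 = 62,263.34, so 62,264 cases.

62,264 cases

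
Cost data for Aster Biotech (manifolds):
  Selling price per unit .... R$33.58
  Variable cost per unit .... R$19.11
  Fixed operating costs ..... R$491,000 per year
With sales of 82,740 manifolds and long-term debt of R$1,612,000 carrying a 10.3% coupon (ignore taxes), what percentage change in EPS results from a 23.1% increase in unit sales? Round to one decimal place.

Total contribution margin = 82,740 × R$14.47 = R$1,197,247.80.
EBIT = R$1,197,247.80 − R$491,000 = R$706,247.80.
After interest of R$166,036.00, pre-tax earnings = R$540,211.80.
Degree of combined leverage = contribution ÷ (EBIT − I) = R$1,197,247.80 ÷ R$540,211.80 = 2.2163.
%ΔEPS = DCL × %ΔSales = 2.2163 × +23.1% = +51.2%.

+51.2%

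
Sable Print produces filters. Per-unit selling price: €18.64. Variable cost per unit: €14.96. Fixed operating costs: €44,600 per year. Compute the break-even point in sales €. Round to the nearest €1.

€225,909

Contribution margin per unit = €18.64 − €14.96 = €3.68, a CM ratio of €3.68 ÷ €18.64 = 0.1974.
Break-even revenue = fixed costs × price ÷ CM = €44,600 × €18.64 ÷ €3.68 = €225,909.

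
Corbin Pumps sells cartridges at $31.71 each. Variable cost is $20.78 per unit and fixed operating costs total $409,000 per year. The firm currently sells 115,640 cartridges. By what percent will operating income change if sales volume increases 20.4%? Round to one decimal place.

+30.2%

Total contribution margin = 115,640 × $10.93 = $1,263,945.20.
Operating income = contribution − fixed costs = $1,263,945.20 − $409,000 = $854,945.20.
Degree of operating leverage = $1,263,945.20 / $854,945.20 = 1.4784.
%ΔEBIT = DOL × %ΔSales = 1.4784 × +20.4% = +30.2%.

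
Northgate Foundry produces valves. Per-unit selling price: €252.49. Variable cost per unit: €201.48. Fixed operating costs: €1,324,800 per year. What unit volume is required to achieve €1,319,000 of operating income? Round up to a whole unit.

Each unit contributes €252.49 − €201.48 = €51.01.
Required volume = (fixed costs + target profit) ÷ CM = (€1,324,800 + €1,319,000) ÷ €51.01 = 51,829.05, so 51,830 valves.

51,830 valves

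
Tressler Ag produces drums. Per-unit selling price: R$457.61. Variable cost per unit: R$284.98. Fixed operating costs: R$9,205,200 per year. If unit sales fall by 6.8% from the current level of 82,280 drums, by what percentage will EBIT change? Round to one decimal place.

Total contribution margin = 82,280 × R$172.63 = R$14,203,996.40.
Subtracting fixed costs: EBIT = R$14,203,996.40 − R$9,205,200 = R$4,998,796.40.
DOL = contribution ÷ EBIT = R$14,203,996.40 ÷ R$4,998,796.40 = 2.8415.
Operating income changes by 2.8415 × -6.8% = -19.3%.

-19.3%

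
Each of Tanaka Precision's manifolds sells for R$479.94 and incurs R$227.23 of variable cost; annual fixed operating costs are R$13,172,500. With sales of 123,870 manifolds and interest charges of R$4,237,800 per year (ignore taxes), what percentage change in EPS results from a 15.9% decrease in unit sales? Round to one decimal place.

-35.8%

Contribution at this volume is 123,870 × R$252.71 = R$31,303,187.70.
Operating income = contribution − fixed costs = R$31,303,187.70 − R$13,172,500 = R$18,130,687.70.
Interest = R$4,237,800.00, so EBIT − I = R$13,892,887.70.
Degree of combined leverage = contribution ÷ (EBIT − I) = R$31,303,187.70 ÷ R$13,892,887.70 = 2.2532.
%ΔEPS = DCL × %ΔSales = 2.2532 × -15.9% = -35.8%.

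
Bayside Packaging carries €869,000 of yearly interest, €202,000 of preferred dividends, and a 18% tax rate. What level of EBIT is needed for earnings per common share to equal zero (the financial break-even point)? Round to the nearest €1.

€1,115,341

Preferred dividends are paid after tax, so their pre-tax equivalent is €202,000 ÷ (1 − 0.18) = €246,341.46.
EPS = 0 when EBIT covers interest plus the pre-tax preferred burden: €869,000 + €246,341.46 = €1,115,341.46.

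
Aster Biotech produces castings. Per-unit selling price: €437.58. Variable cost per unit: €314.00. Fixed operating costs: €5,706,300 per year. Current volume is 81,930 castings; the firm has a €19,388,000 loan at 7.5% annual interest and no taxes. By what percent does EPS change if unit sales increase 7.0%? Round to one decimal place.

Total contribution margin = 81,930 × €123.58 = €10,124,909.40.
Subtracting fixed costs: EBIT = €10,124,909.40 − €5,706,300 = €4,418,609.40.
Interest = €1,454,100.00, so EBIT − I = €2,964,509.40.
DCL = total CM / (EBIT − I) = €10,124,909.40 / €2,964,509.40 = 3.4154.
EPS therefore changes by 3.4154 × (+7.0%) = +23.9%.

+23.9%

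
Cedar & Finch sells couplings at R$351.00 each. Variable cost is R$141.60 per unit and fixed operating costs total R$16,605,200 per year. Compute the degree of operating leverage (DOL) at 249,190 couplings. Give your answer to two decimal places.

Total contribution margin = 249,190 × R$209.40 = R$52,180,386.00.
EBIT = R$52,180,386.00 − R$16,605,200 = R$35,575,186.00.
DOL = contribution ÷ EBIT = R$52,180,386.00 ÷ R$35,575,186.00 = 1.4668.

1.47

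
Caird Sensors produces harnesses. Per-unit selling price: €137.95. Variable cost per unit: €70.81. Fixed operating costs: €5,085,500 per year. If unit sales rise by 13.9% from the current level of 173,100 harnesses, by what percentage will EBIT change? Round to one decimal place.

Contribution at this volume is 173,100 × €67.14 = €11,621,934.00.
Subtracting fixed costs: EBIT = €11,621,934.00 − €5,085,500 = €6,536,434.00.
Degree of operating leverage = €11,621,934.00 / €6,536,434.00 = 1.7780.
Operating income changes by 1.7780 × +13.9% = +24.7%.

+24.7%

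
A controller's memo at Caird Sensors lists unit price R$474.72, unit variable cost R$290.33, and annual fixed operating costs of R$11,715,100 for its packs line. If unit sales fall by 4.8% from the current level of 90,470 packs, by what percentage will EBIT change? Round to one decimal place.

Total contribution margin = 90,470 × R$184.39 = R$16,681,763.30.
Subtracting fixed costs: EBIT = R$16,681,763.30 − R$11,715,100 = R$4,966,663.30.
Degree of operating leverage = R$16,681,763.30 / R$4,966,663.30 = 3.3587.
So EBIT moves 3.3587 × (-4.8%) = -16.1%.

-16.1%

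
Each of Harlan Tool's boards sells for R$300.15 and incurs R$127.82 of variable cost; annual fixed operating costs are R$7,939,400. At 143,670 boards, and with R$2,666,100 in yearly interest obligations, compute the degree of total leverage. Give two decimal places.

1.75

Contribution at this volume is 143,670 × R$172.33 = R$24,758,651.10.
Operating income = contribution − fixed costs = R$24,758,651.10 − R$7,939,400 = R$16,819,251.10. Interest = R$2,666,100.00.
DOL = R$24,758,651.10 ÷ R$16,819,251.10 = 1.4720; DFL = R$16,819,251.10 ÷ R$14,153,151.10 = 1.1884.
Combined leverage = 1.4720 × 1.1884 = 1.7493.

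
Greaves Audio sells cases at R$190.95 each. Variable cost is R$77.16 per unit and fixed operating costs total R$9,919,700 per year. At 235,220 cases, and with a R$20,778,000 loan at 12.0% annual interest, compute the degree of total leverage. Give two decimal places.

1.86

Total contribution margin = 235,220 × R$113.79 = R$26,765,683.80.
EBIT = R$26,765,683.80 − R$9,919,700 = R$16,845,983.80. Interest = R$2,493,360.00.
DOL = R$26,765,683.80 ÷ R$16,845,983.80 = 1.5888; DFL = R$16,845,983.80 ÷ R$14,352,623.80 = 1.1737.
Combined leverage = 1.5888 × 1.1737 = 1.8648.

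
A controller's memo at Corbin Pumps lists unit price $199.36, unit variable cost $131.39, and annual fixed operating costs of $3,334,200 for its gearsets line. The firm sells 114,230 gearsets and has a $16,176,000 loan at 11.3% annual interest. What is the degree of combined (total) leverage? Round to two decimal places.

2.98

At 114,230 units, contribution = 114,230 × $67.97 = $7,764,213.10.
Operating income = contribution − fixed costs = $7,764,213.10 − $3,334,200 = $4,430,013.10. Interest = $1,827,888.00, so EBIT − I = $2,602,125.10.
Degree of total leverage = total CM / (EBIT − interest) = $7,764,213.10 / $2,602,125.10 = 2.9838.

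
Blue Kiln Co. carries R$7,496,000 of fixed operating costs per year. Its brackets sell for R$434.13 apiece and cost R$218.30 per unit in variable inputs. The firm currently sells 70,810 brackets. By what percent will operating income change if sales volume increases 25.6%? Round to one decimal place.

Total contribution margin = 70,810 × R$215.83 = R$15,282,922.30.
Operating income = contribution − fixed costs = R$15,282,922.30 − R$7,496,000 = R$7,786,922.30.
Degree of operating leverage = R$15,282,922.30 / R$7,786,922.30 = 1.9626.
So EBIT moves 1.9626 × (+25.6%) = +50.2%.

+50.2%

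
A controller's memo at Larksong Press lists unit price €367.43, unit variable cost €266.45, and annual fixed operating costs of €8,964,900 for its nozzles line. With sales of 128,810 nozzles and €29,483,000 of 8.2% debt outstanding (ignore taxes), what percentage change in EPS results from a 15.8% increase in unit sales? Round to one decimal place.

Contribution at this volume is 128,810 × €100.98 = €13,007,233.80.
EBIT = €13,007,233.80 − €8,964,900 = €4,042,333.80.
Interest = €2,417,606.00, so EBIT − I = €1,624,727.80.
Degree of combined leverage = contribution ÷ (EBIT − I) = €13,007,233.80 ÷ €1,624,727.80 = 8.0058.
EPS therefore changes by 8.0058 × (+15.8%) = +126.5%.

+126.5%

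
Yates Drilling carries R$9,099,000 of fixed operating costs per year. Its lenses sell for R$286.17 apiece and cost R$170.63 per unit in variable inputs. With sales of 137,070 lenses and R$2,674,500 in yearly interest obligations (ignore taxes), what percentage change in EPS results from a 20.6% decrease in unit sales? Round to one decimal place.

At 137,070 units, contribution = 137,070 × R$115.54 = R$15,837,067.80.
Operating income = contribution − fixed costs = R$15,837,067.80 − R$9,099,000 = R$6,738,067.80.
Interest = R$2,674,500.00, so EBIT − I = R$4,063,567.80.
Degree of combined leverage = contribution ÷ (EBIT − I) = R$15,837,067.80 ÷ R$4,063,567.80 = 3.8973.
EPS therefore changes by 3.8973 × (-20.6%) = -80.3%.

-80.3%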